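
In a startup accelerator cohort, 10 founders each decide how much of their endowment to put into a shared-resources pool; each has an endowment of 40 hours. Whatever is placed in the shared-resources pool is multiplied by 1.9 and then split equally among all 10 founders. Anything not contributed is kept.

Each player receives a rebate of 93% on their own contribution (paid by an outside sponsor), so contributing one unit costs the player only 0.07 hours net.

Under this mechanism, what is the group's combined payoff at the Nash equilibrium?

1132.00 hours

Under the mechanism each unit contributed yields (1.9/10) / 0.07 = 2.7143 back to its contributor per unit of net cost, which exceeds 1, making full contribution the dominant choice for everyone.
At the Nash equilibrium everyone contributes 40. Group total payoff = 10 × (40 × 0.93 + 1.9 × 40) = 1132.00.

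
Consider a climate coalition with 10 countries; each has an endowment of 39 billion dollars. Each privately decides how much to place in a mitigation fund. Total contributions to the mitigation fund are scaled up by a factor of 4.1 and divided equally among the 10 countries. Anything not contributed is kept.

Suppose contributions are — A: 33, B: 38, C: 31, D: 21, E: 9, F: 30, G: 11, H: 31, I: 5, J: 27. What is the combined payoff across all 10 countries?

Total contributed: 33 + 38 + 31 + 21 + 9 + 30 + 11 + 31 + 5 + 27 = 236; total kept: 10 × 39 − 236 = 154.
The mitigation fund pays out 4.1 × 236 = 967.60 in aggregate.
Group total = 154 + 967.60 = 1121.60.

1121.60 billion dollars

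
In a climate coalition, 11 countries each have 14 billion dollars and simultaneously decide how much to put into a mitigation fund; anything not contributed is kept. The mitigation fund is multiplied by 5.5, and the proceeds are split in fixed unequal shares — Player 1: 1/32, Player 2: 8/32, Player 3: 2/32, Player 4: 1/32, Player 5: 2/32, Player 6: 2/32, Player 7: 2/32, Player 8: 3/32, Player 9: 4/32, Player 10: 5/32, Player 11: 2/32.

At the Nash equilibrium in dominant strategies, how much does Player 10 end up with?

For player j, contributing a unit is worthwhile iff 5.5 × (j's share) ≥ 1, i.e. iff j's share is at least 0.1818.
The only share above 0.1818 is Player 2's 8/32, contributing 14; the remaining 10 contribute 0. Total contributed: 14.
Player 10 keeps 14 and receives 5.5 × 14 × 5/32 = 12.03 from the mitigation fund, for a payoff of 26.03.

26.03 billion dollars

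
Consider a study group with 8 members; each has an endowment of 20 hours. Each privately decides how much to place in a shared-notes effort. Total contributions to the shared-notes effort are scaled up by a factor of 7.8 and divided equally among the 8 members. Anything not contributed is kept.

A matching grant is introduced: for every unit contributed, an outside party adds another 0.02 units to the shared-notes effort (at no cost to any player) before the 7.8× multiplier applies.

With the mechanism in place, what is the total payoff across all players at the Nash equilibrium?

160.00 hours

Even with the mechanism, each unit contributed returns only 7.8 × 1.02 / 8 = 0.9945 per unit of net cost, so contributing nothing is still dominant.
Everyone keeps their endowment and the group total is 8 × 20 = 160.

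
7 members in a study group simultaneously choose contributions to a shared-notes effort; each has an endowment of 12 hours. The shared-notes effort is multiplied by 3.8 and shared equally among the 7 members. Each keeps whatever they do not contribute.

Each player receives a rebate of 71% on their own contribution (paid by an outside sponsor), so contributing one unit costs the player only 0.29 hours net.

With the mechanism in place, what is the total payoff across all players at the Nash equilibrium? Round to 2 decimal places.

Under the mechanism each unit contributed yields (3.8/7) / 0.29 = 1.8719 back to its contributor per unit of net cost, which exceeds 1, making full contribution the dominant choice for everyone.
So the Nash equilibrium is full contribution by all 7; the group earns 7 × (12 × 0.71 + 3.8 × 12) = 378.84.

378.84 hours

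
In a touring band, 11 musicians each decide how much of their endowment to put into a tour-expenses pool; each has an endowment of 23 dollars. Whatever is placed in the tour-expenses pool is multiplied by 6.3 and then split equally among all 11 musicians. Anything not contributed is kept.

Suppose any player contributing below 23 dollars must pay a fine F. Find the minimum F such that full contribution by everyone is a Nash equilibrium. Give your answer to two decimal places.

9.83 dollars

Given the others contribute fully, the best deviation is to contribute 0 (any partial contribution still incurs the fine and gives up units whose private return 0.5727 is below 1).
Deviating from 23 to 0 saves 23 dollars but forfeits the deviator's share of the drop in the tour-expenses pool: 6.3/11 × 23 = 13.17.
So the deviation gain is 23 − 13.17 = 9.83, and the fine must be at least 9.83 dollars to wipe it out.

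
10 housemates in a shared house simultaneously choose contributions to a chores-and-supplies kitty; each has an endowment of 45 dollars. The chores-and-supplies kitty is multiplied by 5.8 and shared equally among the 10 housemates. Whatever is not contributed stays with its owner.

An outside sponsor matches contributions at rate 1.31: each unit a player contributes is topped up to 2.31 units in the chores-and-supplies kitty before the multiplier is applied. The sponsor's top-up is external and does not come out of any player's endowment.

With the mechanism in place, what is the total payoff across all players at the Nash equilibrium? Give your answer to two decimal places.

6029.10 dollars

The effective private return per unit is now 5.8 × 2.31 / 10 = 1.3398 > 1, so every player's dominant strategy flips to full contribution.
So the Nash equilibrium is full contribution by all 10; the group earns 5.8 × 2.31 × 450 = 6029.10.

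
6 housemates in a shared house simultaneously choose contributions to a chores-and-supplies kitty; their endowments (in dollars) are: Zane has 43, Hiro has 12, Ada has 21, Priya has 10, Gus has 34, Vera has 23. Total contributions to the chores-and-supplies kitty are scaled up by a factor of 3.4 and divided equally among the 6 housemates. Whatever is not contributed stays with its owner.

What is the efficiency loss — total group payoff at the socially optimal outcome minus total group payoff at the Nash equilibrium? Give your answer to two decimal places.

343.20 dollars

The private return per contributed unit is 3.4/6 = 0.5667 < 1 for every player regardless of endowment, so the Nash equilibrium is zero contribution and the group total is Σ E_j = 43 + 12 + 21 + 10 + 34 + 23 = 143.
Each contributed unit returns 3.400 to the group, so the social optimum is full contribution by everyone: group total = 3.400 × 143 = 486.20.
Efficiency loss = (3.400 − 1) × 143 = 343.20.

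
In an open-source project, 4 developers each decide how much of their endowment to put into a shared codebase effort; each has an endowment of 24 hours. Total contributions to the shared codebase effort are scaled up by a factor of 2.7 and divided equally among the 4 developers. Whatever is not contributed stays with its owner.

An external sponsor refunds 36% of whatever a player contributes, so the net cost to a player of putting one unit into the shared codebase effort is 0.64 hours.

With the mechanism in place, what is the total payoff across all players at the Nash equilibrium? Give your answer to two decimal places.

293.76 hours

With the mechanism, a contributed unit returns (2.7/4) / 0.64 = 1.0547 per unit of net cost to the contributor — now above 1 — so contributing fully is weakly dominant for every player.
At the Nash equilibrium everyone contributes 24. Group total payoff = 4 × (24 × 0.36 + 2.7 × 24) = 293.76.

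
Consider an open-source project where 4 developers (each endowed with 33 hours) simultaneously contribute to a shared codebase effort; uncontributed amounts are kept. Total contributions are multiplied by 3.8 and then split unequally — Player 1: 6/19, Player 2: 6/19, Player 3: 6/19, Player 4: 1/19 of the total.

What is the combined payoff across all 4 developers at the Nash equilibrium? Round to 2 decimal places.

Player j's private return per contributed unit is 3.8 × (j's share). Contributing is weakly dominant for j when that share is at least 1/3.8 = 0.2632, and contributing 0 is dominant otherwise.
Player 1, Player 2 and Player 3 clear that bar, contributing 33 each; the remaining 1 contribute 0. Total contributed: 99.
The shared codebase effort pays out 3.8 × 99 = 376.20 in total (split across the unequal shares, but the aggregate is all that matters for the group sum).
The 1 free-riders keep 33 each, adding 33. Group total = 33 + 376.20 = 409.20.

409.20 hours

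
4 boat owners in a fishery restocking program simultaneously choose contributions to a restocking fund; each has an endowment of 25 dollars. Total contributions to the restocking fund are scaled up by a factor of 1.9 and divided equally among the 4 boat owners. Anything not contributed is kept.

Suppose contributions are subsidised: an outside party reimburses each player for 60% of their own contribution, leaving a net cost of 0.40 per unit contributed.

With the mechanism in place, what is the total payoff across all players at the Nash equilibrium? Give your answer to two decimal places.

Under the mechanism each unit contributed yields (1.9/4) / 0.40 = 1.1875 back to its contributor per unit of net cost, which exceeds 1, making full contribution the dominant choice for everyone.
So the Nash equilibrium is full contribution by all 4; the group earns 4 × (25 × 0.60 + 1.9 × 25) = 250.00.

250.00 dollars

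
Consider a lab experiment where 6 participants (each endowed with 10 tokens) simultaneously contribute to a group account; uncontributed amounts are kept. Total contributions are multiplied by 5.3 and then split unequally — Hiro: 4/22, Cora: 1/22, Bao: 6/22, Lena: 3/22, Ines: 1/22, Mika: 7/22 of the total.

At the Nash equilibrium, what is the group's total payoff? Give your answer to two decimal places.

146.00 tokens

For player j, contributing a unit is worthwhile iff 5.3 × (j's share) ≥ 1, i.e. iff j's share is at least 0.1887.
The shares above 0.1887 belong to Bao and Mika, contributing 10 each; the remaining 4 contribute 0. Total contributed: 20.
The group account pays out 5.3 × 20 = 106.00 in total (split across the unequal shares, but the aggregate is all that matters for the group sum).
The 4 free-riders keep 10 each, adding 40. Group total = 40 + 106.00 = 146.00.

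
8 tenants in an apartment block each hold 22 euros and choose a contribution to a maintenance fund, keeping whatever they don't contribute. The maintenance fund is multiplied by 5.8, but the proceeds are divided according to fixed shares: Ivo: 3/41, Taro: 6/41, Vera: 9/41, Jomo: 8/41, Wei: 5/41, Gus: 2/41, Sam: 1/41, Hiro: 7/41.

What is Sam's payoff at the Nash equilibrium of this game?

28.22 euros

Each unit j contributes comes back to j as 5.8 × (j's share), so j prefers to contribute only if that share exceeds 1/5.8 = 0.1724; otherwise keeping the unit dominates.
Vera and Jomo clear that bar, contributing 22 each; the remaining 6 contribute 0. Total contributed: 44.
Sam keeps 22 and receives 5.8 × 44 × 1/41 = 6.22 from the maintenance fund, for a payoff of 28.22.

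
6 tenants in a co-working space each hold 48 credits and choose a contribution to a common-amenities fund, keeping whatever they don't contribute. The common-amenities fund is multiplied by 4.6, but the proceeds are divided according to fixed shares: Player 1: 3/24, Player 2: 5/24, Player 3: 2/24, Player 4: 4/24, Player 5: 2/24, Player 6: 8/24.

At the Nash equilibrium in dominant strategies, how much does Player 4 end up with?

84.80 credits

Player j's private return per contributed unit is 4.6 × (j's share). Contributing is weakly dominant for j when that share is at least 1/4.6 = 0.2174, and contributing 0 is dominant otherwise.
Player 6 alone (share 8/24) is above the threshold, contributing 48; the remaining 5 contribute 0. Total contributed: 48.
Player 4 keeps 48 and receives 4.6 × 48 × 4/24 = 36.80 from the common-amenities fund, for a payoff of 84.80.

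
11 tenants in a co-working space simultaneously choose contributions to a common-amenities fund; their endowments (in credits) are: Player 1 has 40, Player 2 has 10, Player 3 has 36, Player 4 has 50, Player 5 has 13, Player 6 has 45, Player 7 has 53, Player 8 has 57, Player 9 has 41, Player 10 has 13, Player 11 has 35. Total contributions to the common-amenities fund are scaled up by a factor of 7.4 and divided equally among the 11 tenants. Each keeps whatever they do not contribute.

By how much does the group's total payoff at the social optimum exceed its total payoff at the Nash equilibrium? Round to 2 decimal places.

2515.20 credits

The private return per contributed unit is 7.4/11 = 0.6727 < 1 for every player regardless of endowment, so the Nash equilibrium is zero contribution and the group total is Σ E_j = 40 + 10 + 36 + 50 + 13 + 45 + 53 + 57 + 41 + 13 + 35 = 393.
Each contributed unit returns 7.400 to the group, so the social optimum is full contribution by everyone: group total = 7.400 × 393 = 2908.20.
Efficiency loss = (7.400 − 1) × 393 = 2515.20.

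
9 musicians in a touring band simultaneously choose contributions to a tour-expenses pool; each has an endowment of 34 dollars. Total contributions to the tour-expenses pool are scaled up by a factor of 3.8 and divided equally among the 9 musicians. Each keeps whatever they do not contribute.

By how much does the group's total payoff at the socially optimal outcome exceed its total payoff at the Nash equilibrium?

Each contributed unit returns 3.8/9 = 0.4222 to its contributor — below 1 — so contributing 0 is dominant for every player. At the Nash equilibrium everyone keeps their 34, and the group total is 9 × 34 = 306.
Each contributed unit returns 3.800 to the group as a whole (0.4222 to each of 9 players), which exceeds 1, so the social optimum is full contribution: group total = 3.800 × 306 = 1162.80.
Efficiency loss = 1162.80 − 306 = 856.80.

856.80 dollars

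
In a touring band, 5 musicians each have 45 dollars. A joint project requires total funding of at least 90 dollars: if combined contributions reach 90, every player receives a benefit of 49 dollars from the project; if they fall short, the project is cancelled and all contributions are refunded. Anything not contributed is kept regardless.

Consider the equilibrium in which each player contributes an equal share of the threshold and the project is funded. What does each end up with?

76 dollars

Equal share of the threshold: 90/5 = 18.
At this profile no one gains by cutting their contribution: any cut drops the total below 90, the project is cancelled, contributions are refunded, and the deviator ends with 45, which is less than 45 − 18 + 49 = 76. Contributing more than 18 just wastes the excess. So contributing exactly 18 is a best response.
Each player's payoff: 45 − 18 + 49 = 76.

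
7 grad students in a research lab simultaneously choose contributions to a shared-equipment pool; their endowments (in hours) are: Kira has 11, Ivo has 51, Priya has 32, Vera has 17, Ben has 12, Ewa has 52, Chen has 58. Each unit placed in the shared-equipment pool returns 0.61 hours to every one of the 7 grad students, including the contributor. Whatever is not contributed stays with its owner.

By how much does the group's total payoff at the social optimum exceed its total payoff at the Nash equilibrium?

761.91 hours

The private return per contributed unit is 0.61 < 1 for everyone, so the Nash equilibrium is zero contribution and the group total is Σ E_j = 11 + 51 + 32 + 17 + 12 + 52 + 58 = 233.
Each contributed unit returns 4.270 to the group, so the social optimum is full contribution by everyone: group total = 4.270 × 233 = 994.91.
Efficiency loss = (4.270 − 1) × 233 = 761.91.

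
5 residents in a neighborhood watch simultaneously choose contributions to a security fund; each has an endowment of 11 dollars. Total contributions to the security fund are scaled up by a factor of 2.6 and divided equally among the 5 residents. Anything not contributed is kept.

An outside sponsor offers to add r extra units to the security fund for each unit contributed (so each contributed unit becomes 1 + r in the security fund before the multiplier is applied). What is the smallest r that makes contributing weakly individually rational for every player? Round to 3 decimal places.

0.923

With matching at rate r, one contributed unit becomes (1 + r) in the security fund and returns 2.6 × (1 + r) / 5 to the contributor.
Setting this equal to 1: 1 + r = 5/2.6 = 1.9231.
So the minimum matching rate is r = 1.9231 − 1 = 0.923.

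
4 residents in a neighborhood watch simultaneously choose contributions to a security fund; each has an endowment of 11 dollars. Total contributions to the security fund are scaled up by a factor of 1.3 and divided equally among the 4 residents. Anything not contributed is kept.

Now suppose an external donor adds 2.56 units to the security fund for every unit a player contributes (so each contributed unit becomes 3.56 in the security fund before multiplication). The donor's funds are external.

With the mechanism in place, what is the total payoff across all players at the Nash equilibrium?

203.63 dollars

With the mechanism, a contributed unit returns 1.3 × 3.56 / 4 = 1.1570 per unit of net cost to the contributor — now above 1 — so contributing fully is weakly dominant for every player.
At the Nash equilibrium everyone contributes 11. Group total payoff = 1.3 × 3.56 × 44 = 203.63.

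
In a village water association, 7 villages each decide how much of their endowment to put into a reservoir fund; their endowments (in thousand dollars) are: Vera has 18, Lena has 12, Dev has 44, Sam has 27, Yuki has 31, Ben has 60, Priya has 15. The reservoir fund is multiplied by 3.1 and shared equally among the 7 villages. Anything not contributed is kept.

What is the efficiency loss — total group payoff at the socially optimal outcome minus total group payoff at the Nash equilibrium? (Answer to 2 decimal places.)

The private return per contributed unit is 3.1/7 = 0.4429 < 1 for every player regardless of endowment, so the Nash equilibrium is zero contribution and the group total is Σ E_j = 18 + 12 + 44 + 27 + 31 + 60 + 15 = 207.
Each contributed unit returns 3.100 to the group, so the social optimum is full contribution by everyone: group total = 3.100 × 207 = 641.70.
Efficiency loss = (3.100 − 1) × 207 = 434.70.

434.70 thousand dollars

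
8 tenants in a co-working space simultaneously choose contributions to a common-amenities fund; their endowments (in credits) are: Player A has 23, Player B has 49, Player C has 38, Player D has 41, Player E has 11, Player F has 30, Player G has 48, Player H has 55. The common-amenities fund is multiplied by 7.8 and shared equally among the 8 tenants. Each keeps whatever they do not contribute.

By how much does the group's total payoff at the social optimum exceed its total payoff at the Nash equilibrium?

2006.00 credits

The private return per contributed unit is 7.8/8 = 0.9750 < 1 for every player regardless of endowment, so the Nash equilibrium is zero contribution and the group total is Σ E_j = 23 + 49 + 38 + 41 + 11 + 30 + 48 + 55 = 295.
Each contributed unit returns 7.800 to the group, so the social optimum is full contribution by everyone: group total = 7.800 × 295 = 2301.00.
Efficiency loss = (7.800 − 1) × 295 = 2006.00.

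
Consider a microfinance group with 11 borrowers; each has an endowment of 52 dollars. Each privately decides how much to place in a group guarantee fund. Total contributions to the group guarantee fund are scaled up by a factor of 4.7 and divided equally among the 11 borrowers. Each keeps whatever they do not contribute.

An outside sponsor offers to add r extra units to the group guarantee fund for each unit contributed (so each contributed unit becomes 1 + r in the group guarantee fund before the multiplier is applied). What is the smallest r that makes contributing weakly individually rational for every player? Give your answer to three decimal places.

1.340

With matching at rate r, one contributed unit becomes (1 + r) in the group guarantee fund and returns 4.7 × (1 + r) / 11 to the contributor.
Setting this equal to 1: 1 + r = 11/4.7 = 2.3404.
So the minimum matching rate is r = 2.3404 − 1 = 1.340.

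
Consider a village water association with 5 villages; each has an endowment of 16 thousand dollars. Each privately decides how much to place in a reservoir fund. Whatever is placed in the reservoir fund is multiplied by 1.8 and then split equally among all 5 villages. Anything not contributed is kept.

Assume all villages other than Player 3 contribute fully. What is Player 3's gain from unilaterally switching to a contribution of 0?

Switching from a contribution of 16 to 0 lets Player 3 keep an extra 16 thousand dollars, but lowers the reservoir fund by 16, which costs Player 3 their own share of that drop: 1.8/5 × 16 = 5.76.
Net gain = 16 − 5.76 = 10.24. The private return per contributed unit (0.3600) is below 1, so free-riding is indeed the best response regardless of what the others do.

10.24 thousand dollars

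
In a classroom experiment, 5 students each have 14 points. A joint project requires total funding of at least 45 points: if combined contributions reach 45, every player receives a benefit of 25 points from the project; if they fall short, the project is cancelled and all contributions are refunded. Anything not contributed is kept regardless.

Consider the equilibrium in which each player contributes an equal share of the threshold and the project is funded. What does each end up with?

30 points

Equal share of the threshold: 45/5 = 9.
At this profile no one gains by cutting their contribution: any cut drops the total below 45, the project is cancelled, contributions are refunded, and the deviator ends with 14, which is less than 14 − 9 + 25 = 30. Contributing more than 9 just wastes the excess. So contributing exactly 9 is a best response.
Each player's payoff: 14 − 9 + 25 = 30.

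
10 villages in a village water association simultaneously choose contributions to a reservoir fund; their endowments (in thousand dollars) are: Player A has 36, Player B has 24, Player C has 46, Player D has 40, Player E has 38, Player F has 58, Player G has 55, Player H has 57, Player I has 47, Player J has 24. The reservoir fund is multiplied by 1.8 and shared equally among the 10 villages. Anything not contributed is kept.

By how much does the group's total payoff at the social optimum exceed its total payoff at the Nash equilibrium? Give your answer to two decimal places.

340.00 thousand dollars

The private return per contributed unit is 1.8/10 = 0.1800 < 1 for every player regardless of endowment, so the Nash equilibrium is zero contribution and the group total is Σ E_j = 36 + 24 + 46 + 40 + 38 + 58 + 55 + 57 + 47 + 24 = 425.
Each contributed unit returns 1.800 to the group, so the social optimum is full contribution by everyone: group total = 1.800 × 425 = 765.00.
Efficiency loss = (1.800 − 1) × 425 = 340.00.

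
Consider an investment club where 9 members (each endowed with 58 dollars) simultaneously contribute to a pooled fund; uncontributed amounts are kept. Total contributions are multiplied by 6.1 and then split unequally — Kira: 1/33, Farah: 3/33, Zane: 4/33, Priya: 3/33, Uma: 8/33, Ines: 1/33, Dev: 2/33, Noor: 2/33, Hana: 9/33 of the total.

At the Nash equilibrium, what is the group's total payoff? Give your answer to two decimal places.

1113.60 dollars

A player with share s gets back 6.1·s per unit contributed, so full contribution is dominant for anyone with s > 1/6.1 = 0.1639 and zero contribution is dominant for anyone below.
Uma and Hana are above the threshold, contributing 58 each; the remaining 7 contribute 0. Total contributed: 116.
The pooled fund pays out 6.1 × 116 = 707.60 in total (split across the unequal shares, but the aggregate is all that matters for the group sum).
The 7 free-riders keep 58 each, adding 406. Group total = 406 + 707.60 = 1113.60.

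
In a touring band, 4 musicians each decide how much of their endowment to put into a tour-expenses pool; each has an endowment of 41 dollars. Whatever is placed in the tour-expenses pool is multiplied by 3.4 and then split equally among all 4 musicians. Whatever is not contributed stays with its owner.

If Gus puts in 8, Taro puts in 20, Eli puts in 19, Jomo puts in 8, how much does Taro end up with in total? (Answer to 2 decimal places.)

67.75 dollars

Total contributed: 8 + 20 + 19 + 8 = 55.
Each receives 3.4 × 55 / 4 = 46.75 from the tour-expenses pool.
Taro keeps 41 − 20 = 21, so Taro's payoff is 21 + 46.75 = 67.75.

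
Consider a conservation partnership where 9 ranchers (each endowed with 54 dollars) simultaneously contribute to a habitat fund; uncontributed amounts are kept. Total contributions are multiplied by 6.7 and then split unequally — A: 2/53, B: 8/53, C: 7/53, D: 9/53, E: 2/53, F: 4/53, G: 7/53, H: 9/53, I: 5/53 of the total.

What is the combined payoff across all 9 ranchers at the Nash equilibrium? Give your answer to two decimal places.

1409.40 dollars

For player j, contributing a unit is worthwhile iff 6.7 × (j's share) ≥ 1, i.e. iff j's share is at least 0.1493.
B, D and H clear that bar, contributing 54 each; the remaining 6 contribute 0. Total contributed: 162.
The habitat fund pays out 6.7 × 162 = 1085.40 in total (split across the unequal shares, but the aggregate is all that matters for the group sum).
The 6 free-riders keep 54 each, adding 324. Group total = 324 + 1085.40 = 1409.40.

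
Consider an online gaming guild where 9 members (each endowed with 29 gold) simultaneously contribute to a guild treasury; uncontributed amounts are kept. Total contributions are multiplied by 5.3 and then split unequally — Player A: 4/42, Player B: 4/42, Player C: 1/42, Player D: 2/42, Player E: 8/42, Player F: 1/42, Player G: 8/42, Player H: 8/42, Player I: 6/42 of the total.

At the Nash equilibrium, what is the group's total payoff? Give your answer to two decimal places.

Player j's private return per contributed unit is 5.3 × (j's share). Contributing is weakly dominant for j when that share is at least 1/5.3 = 0.1887, and contributing 0 is dominant otherwise.
The shares above 0.1887 belong to Player E, Player G and Player H, contributing 29 each; the remaining 6 contribute 0. Total contributed: 87.
The guild treasury pays out 5.3 × 87 = 461.10 in total (split across the unequal shares, but the aggregate is all that matters for the group sum).
The 6 free-riders keep 29 each, adding 174. Group total = 174 + 461.10 = 635.10.

635.10 gold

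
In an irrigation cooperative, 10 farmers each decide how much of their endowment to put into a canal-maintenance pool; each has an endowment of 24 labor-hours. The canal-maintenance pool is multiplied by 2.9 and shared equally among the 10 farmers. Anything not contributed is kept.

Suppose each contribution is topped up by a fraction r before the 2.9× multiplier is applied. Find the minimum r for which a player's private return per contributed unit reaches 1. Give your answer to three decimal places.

With matching at rate r, one contributed unit becomes (1 + r) in the canal-maintenance pool and returns 2.9 × (1 + r) / 10 to the contributor.
Setting this equal to 1: 1 + r = 10/2.9 = 3.4483.
So the minimum matching rate is r = 3.4483 − 1 = 2.448.

2.448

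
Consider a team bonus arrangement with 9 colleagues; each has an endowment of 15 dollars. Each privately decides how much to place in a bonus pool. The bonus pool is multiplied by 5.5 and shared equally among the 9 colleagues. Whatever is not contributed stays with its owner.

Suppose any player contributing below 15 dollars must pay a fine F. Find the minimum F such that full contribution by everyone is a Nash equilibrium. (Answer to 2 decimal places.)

5.83 dollars

Given the others contribute fully, the best deviation is to contribute 0 (any partial contribution still incurs the fine and gives up units whose private return 0.6111 is below 1).
Deviating from 15 to 0 saves 15 dollars but forfeits the deviator's share of the drop in the bonus pool: 5.5/9 × 15 = 9.17.
So the deviation gain is 15 − 9.17 = 5.83, and the fine must be at least 5.83 dollars to wipe it out.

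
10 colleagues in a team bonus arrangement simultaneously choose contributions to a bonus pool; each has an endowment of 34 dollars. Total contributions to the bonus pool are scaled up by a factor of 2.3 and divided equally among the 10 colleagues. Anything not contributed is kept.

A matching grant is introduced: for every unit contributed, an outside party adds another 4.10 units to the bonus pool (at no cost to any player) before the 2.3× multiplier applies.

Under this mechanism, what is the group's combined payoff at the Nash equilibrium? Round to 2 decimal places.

3988.20 dollars

Under the mechanism each unit contributed yields 2.3 × 5.10 / 10 = 1.1730 back to its contributor per unit of net cost, which exceeds 1, making full contribution the dominant choice for everyone.
So the Nash equilibrium is full contribution by all 10; the group earns 2.3 × 5.10 × 340 = 3988.20.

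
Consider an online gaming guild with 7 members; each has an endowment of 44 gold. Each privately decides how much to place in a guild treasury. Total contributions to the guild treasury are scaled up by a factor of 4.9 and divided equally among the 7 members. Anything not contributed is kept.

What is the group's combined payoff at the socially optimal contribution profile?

Each contributed unit returns 4.900 to the group as a whole (0.7000 to each of 7 players), which exceeds 1, so the social optimum is full contribution: group total = 4.900 × 308 = 1509.20.

1509.20 gold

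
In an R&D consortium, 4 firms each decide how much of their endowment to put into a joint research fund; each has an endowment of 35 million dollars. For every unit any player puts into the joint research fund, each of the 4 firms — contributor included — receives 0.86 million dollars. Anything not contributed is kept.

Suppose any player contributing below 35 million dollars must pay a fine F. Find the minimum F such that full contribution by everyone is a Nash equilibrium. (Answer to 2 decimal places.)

Given the others contribute fully, the best deviation is to contribute 0 (any partial contribution still incurs the fine and gives up units whose private return 0.86 is below 1).
Deviating from 35 to 0 saves 35 million dollars but forfeits the deviator's share of the drop in the joint research fund: 0.86 × 35 = 30.10.
So the deviation gain is 35 − 30.10 = 4.90, and the fine must be at least 4.90 million dollars to wipe it out.

4.90 million dollars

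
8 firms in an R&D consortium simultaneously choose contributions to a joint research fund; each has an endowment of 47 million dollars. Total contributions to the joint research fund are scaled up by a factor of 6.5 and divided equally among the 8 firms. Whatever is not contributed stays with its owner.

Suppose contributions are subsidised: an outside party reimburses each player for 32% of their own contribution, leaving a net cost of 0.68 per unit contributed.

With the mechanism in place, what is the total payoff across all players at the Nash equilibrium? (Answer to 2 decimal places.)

Under the mechanism each unit contributed yields (6.5/8) / 0.68 = 1.1949 back to its contributor per unit of net cost, which exceeds 1, making full contribution the dominant choice for everyone.
So the Nash equilibrium is full contribution by all 8; the group earns 8 × (47 × 0.32 + 6.5 × 47) = 2564.32.

2564.32 million dollars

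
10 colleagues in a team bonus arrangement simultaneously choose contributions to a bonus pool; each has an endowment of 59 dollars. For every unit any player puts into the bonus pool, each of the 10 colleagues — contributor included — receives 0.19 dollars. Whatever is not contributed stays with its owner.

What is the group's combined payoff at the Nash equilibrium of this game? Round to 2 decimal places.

The private return per contributed unit is 0.19 < 1, so contributing 0 is dominant for every player. At the Nash equilibrium everyone keeps their 59, and the group total is 10 × 59 = 590.

590.00 dollars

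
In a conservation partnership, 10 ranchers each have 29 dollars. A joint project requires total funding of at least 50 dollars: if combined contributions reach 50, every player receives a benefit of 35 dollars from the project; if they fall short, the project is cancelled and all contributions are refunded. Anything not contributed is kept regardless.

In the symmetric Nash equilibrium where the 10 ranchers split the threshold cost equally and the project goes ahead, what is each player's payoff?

Equal share of the threshold: 50/10 = 5.
At this profile no one gains by cutting their contribution: any cut drops the total below 50, the project is cancelled, contributions are refunded, and the deviator ends with 29, which is less than 29 − 5 + 35 = 59. Contributing more than 5 just wastes the excess. So contributing exactly 5 is a best response.
Each player's payoff: 29 − 5 + 35 = 59.

59 dollars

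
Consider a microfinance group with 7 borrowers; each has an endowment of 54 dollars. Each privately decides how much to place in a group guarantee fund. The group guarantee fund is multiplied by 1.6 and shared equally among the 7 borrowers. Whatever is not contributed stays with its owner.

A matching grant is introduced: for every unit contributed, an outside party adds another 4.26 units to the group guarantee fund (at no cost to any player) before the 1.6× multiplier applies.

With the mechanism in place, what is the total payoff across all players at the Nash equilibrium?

Under the mechanism each unit contributed yields 1.6 × 5.26 / 7 = 1.2023 back to its contributor per unit of net cost, which exceeds 1, making full contribution the dominant choice for everyone.
So the Nash equilibrium is full contribution by all 7; the group earns 1.6 × 5.26 × 378 = 3181.25.

3181.25 dollars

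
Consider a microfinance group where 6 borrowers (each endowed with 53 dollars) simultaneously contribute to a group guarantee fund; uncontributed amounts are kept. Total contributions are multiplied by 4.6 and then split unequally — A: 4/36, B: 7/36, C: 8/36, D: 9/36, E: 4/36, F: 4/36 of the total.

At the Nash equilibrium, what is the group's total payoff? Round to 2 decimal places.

699.60 dollars

Player j's private return per contributed unit is 4.6 × (j's share). Contributing is weakly dominant for j when that share is at least 1/4.6 = 0.2174, and contributing 0 is dominant otherwise.
The shares above 0.2174 belong to C and D, contributing 53 each; the remaining 4 contribute 0. Total contributed: 106.
The group guarantee fund pays out 4.6 × 106 = 487.60 in total (split across the unequal shares, but the aggregate is all that matters for the group sum).
The 4 free-riders keep 53 each, adding 212. Group total = 212 + 487.60 = 699.60.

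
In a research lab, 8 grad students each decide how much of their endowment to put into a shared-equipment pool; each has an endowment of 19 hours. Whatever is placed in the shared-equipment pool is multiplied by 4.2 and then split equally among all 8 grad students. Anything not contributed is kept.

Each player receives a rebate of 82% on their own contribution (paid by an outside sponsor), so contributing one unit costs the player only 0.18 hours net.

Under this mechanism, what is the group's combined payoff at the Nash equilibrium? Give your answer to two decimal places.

763.04 hours

Under the mechanism each unit contributed yields (4.2/8) / 0.18 = 2.9167 back to its contributor per unit of net cost, which exceeds 1, making full contribution the dominant choice for everyone.
So the Nash equilibrium is full contribution by all 8; the group earns 8 × (19 × 0.82 + 4.2 × 19) = 763.04.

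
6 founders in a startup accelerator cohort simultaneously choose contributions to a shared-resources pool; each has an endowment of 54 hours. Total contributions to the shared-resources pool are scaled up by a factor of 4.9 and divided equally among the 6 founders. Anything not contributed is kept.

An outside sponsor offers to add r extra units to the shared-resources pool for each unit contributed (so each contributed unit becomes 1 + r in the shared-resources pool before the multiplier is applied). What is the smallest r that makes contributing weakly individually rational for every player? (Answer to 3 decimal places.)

0.224

With matching at rate r, one contributed unit becomes (1 + r) in the shared-resources pool and returns 4.9 × (1 + r) / 6 to the contributor.
Setting this equal to 1: 1 + r = 6/4.9 = 1.2245.
So the minimum matching rate is r = 1.2245 − 1 = 0.224.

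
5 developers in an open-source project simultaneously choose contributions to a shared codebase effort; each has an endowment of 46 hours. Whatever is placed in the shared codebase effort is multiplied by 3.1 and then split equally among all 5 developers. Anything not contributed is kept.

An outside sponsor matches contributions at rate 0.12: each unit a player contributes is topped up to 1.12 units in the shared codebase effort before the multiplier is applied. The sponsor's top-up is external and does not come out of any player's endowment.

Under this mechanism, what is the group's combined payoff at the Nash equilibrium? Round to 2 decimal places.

Even with the mechanism, each unit contributed returns only 3.1 × 1.12 / 5 = 0.6944 per unit of net cost, so contributing nothing is still dominant.
Everyone keeps their endowment and the group total is 5 × 46 = 230.

230.00 hours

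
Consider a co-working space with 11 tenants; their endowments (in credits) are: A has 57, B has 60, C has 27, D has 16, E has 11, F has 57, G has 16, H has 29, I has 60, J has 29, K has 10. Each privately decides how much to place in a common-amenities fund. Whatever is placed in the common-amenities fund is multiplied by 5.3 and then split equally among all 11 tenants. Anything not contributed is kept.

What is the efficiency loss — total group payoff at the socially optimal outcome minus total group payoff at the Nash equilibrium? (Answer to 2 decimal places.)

The private return per contributed unit is 5.3/11 = 0.4818 < 1 for every player regardless of endowment, so the Nash equilibrium is zero contribution and the group total is Σ E_j = 57 + 60 + 27 + 16 + 11 + 57 + 16 + 29 + 60 + 29 + 10 = 372.
Each contributed unit returns 5.300 to the group, so the social optimum is full contribution by everyone: group total = 5.300 × 372 = 1971.60.
Efficiency loss = (5.300 − 1) × 372 = 1599.60.

1599.60 credits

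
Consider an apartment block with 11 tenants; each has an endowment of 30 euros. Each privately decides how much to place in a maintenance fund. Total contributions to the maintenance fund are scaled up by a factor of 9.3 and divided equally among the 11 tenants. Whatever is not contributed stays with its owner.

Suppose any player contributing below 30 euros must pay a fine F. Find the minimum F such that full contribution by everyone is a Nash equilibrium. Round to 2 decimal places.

4.64 euros

Given the others contribute fully, the best deviation is to contribute 0 (any partial contribution still incurs the fine and gives up units whose private return 0.8455 is below 1).
Deviating from 30 to 0 saves 30 euros but forfeits the deviator's share of the drop in the maintenance fund: 9.3/11 × 30 = 25.36.
So the deviation gain is 30 − 25.36 = 4.64, and the fine must be at least 4.64 euros to wipe it out.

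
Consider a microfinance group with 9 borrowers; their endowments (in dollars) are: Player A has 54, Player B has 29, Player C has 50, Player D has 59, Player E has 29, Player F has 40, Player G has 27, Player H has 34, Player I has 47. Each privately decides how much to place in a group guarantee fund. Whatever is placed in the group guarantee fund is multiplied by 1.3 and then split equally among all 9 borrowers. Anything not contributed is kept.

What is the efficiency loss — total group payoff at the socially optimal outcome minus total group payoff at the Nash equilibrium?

110.70 dollars

The private return per contributed unit is 1.3/9 = 0.1444 < 1 for every player regardless of endowment, so the Nash equilibrium is zero contribution and the group total is Σ E_j = 54 + 29 + 50 + 59 + 29 + 40 + 27 + 34 + 47 = 369.
Each contributed unit returns 1.300 to the group, so the social optimum is full contribution by everyone: group total = 1.300 × 369 = 479.70.
Efficiency loss = (1.300 − 1) × 369 = 110.70.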